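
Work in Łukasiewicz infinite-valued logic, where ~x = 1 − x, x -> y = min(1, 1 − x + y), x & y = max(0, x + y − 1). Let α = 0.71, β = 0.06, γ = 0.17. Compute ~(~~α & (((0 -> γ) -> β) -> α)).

~α = 1 − 0.71 = 0.29
~~α = 1 − 0.29 = 0.71
0 -> γ = min(1, 1 − 0.00 + 0.17) = min(1, 1.17) = 1.00
(0 -> γ) -> β = min(1, 1 − 1.00 + 0.06) = min(1, 0.06) = 0.06
((0 -> γ) -> β) -> α = min(1, 1 − 0.06 + 0.71) = min(1, 1.65) = 1.00
~~α & (((0 -> γ) -> β) -> α) = max(0, 0.71 + 1.00 − 1) = max(0, 0.71) = 0.71
~(~~α & (((0 -> γ) -> β) -> α)) = 1 − 0.71 = 0.29

0.29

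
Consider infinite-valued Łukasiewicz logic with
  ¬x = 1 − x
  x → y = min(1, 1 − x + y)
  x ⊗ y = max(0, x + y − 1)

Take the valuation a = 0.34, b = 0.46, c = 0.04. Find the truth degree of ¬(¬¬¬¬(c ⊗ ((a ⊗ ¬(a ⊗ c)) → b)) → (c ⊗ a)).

a ⊗ c = max(0, 0.34 + 0.04 − 1) = max(0, -0.62) = 0.00
¬(a ⊗ c) = 1 − 0.00 = 1.00
a ⊗ ¬(a ⊗ c) = max(0, 0.34 + 1.00 − 1) = max(0, 0.34) = 0.34
(a ⊗ ¬(a ⊗ c)) → b = min(1, 1 − 0.34 + 0.46) = min(1, 1.12) = 1.00
c ⊗ ((a ⊗ ¬(a ⊗ c)) → b) = max(0, 0.04 + 1.00 − 1) = max(0, 0.04) = 0.04
¬(c ⊗ ((a ⊗ ¬(a ⊗ c)) → b)) = 1 − 0.04 = 0.96
¬¬(c ⊗ ((a ⊗ ¬(a ⊗ c)) → b)) = 1 − 0.96 = 0.04
¬¬¬(c ⊗ ((a ⊗ ¬(a ⊗ c)) → b)) = 1 − 0.04 = 0.96
¬¬¬¬(c ⊗ ((a ⊗ ¬(a ⊗ c)) → b)) = 1 − 0.96 = 0.04
c ⊗ a = max(0, 0.04 + 0.34 − 1) = max(0, -0.62) = 0.00
¬¬¬¬(c ⊗ ((a ⊗ ¬(a ⊗ c)) → b)) → (c ⊗ a) = min(1, 1 − 0.04 + 0.00) = min(1, 0.96) = 0.96
¬(¬¬¬¬(c ⊗ ((a ⊗ ¬(a ⊗ c)) → b)) → (c ⊗ a)) = 1 − 0.96 = 0.04

0.04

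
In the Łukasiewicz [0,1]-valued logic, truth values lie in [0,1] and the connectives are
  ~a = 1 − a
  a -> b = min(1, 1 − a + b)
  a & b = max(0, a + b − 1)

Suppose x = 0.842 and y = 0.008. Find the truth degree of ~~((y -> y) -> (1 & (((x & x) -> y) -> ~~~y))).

y -> y = min(1, 1 − 0.008 + 0.008) = min(1, 1.000) = 1.000
x & x = max(0, 0.842 + 0.842 − 1) = max(0, 0.684) = 0.684
(x & x) -> y = min(1, 1 − 0.684 + 0.008) = min(1, 0.324) = 0.324
~y = 1 − 0.008 = 0.992
~~y = 1 − 0.992 = 0.008
~~~y = 1 − 0.008 = 0.992
((x & x) -> y) -> ~~~y = min(1, 1 − 0.324 + 0.992) = min(1, 1.668) = 1.000
1 & (((x & x) -> y) -> ~~~y) = max(0, 1.000 + 1.000 − 1) = max(0, 1.000) = 1.000
(y -> y) -> (1 & (((x & x) -> y) -> ~~~y)) = min(1, 1 − 1.000 + 1.000) = min(1, 1.000) = 1.000
~((y -> y) -> (1 & (((x & x) -> y) -> ~~~y))) = 1 − 1.000 = 0.000
~~((y -> y) -> (1 & (((x & x) -> y) -> ~~~y))) = 1 − 0.000 = 1.000

1.000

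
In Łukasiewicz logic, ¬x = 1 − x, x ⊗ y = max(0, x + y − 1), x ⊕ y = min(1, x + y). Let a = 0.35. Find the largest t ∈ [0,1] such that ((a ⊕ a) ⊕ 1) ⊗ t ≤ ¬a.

0.65

a ⊕ a = min(1, 0.35 + 0.35) = min(1, 0.70) = 0.70
(a ⊕ a) ⊕ 1 = min(1, 0.70 + 1.00) = min(1, 1.70) = 1.00
So the left factor is (a ⊕ a) ⊕ 1 = 1.00.
¬a = 1 − 0.35 = 0.65
So the right-hand bound is ¬a = 0.65.
The residuum of the Łukasiewicz t-norm gives the supremum: min(1, 1 − 1.00 + 0.65).
1 − 1.00 + 0.65 = 0.65, so t = min(1, 0.65) = 0.65.
Check: 1.00 ⊗ 0.65 = max(0, 0.65) = 0.65 ≤ 0.65.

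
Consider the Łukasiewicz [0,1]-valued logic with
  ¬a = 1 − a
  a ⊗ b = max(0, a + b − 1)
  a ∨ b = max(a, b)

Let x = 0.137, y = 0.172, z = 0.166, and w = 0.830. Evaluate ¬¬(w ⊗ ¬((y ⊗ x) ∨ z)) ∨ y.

y ⊗ x = max(0, 0.172 + 0.137 − 1) = max(0, -0.691) = 0.000
(y ⊗ x) ∨ z = max(0.000, 0.166) = 0.166
¬((y ⊗ x) ∨ z) = 1 − 0.166 = 0.834
w ⊗ ¬((y ⊗ x) ∨ z) = max(0, 0.830 + 0.834 − 1) = max(0, 0.664) = 0.664
¬(w ⊗ ¬((y ⊗ x) ∨ z)) = 1 − 0.664 = 0.336
¬¬(w ⊗ ¬((y ⊗ x) ∨ z)) = 1 − 0.336 = 0.664
¬¬(w ⊗ ¬((y ⊗ x) ∨ z)) ∨ y = max(0.664, 0.172) = 0.664

0.664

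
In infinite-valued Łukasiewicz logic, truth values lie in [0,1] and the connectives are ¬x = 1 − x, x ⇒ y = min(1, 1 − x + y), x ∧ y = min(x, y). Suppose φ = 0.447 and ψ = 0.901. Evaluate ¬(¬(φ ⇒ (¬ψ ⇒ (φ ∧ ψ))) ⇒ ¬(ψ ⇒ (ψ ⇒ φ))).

¬ψ = 1 − 0.901 = 0.099
φ ∧ ψ = min(0.447, 0.901) = 0.447
¬ψ ⇒ (φ ∧ ψ) = min(1, 1 − 0.099 + 0.447) = min(1, 1.348) = 1.000
φ ⇒ (¬ψ ⇒ (φ ∧ ψ)) = min(1, 1 − 0.447 + 1.000) = min(1, 1.553) = 1.000
¬(φ ⇒ (¬ψ ⇒ (φ ∧ ψ))) = 1 − 1.000 = 0.000
ψ ⇒ φ = min(1, 1 − 0.901 + 0.447) = min(1, 0.546) = 0.546
ψ ⇒ (ψ ⇒ φ) = min(1, 1 − 0.901 + 0.546) = min(1, 0.645) = 0.645
¬(ψ ⇒ (ψ ⇒ φ)) = 1 − 0.645 = 0.355
¬(φ ⇒ (¬ψ ⇒ (φ ∧ ψ))) ⇒ ¬(ψ ⇒ (ψ ⇒ φ)) = min(1, 1 − 0.000 + 0.355) = min(1, 1.355) = 1.000
¬(¬(φ ⇒ (¬ψ ⇒ (φ ∧ ψ))) ⇒ ¬(ψ ⇒ (ψ ⇒ φ))) = 1 − 1.000 = 0.000

0.000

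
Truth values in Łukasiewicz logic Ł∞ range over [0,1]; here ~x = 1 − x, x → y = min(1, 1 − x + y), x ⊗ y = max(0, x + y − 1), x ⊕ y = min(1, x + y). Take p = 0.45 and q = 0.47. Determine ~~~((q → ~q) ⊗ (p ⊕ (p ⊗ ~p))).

~q = 1 − 0.47 = 0.53
q → ~q = min(1, 1 − 0.47 + 0.53) = min(1, 1.06) = 1.00
~p = 1 − 0.45 = 0.55
p ⊗ ~p = max(0, 0.45 + 0.55 − 1) = max(0, 0.00) = 0.00
p ⊕ (p ⊗ ~p) = min(1, 0.45 + 0.00) = min(1, 0.45) = 0.45
(q → ~q) ⊗ (p ⊕ (p ⊗ ~p)) = max(0, 1.00 + 0.45 − 1) = max(0, 0.45) = 0.45
~((q → ~q) ⊗ (p ⊕ (p ⊗ ~p))) = 1 − 0.45 = 0.55
~~((q → ~q) ⊗ (p ⊕ (p ⊗ ~p))) = 1 − 0.55 = 0.45
~~~((q → ~q) ⊗ (p ⊕ (p ⊗ ~p))) = 1 − 0.45 = 0.55

0.55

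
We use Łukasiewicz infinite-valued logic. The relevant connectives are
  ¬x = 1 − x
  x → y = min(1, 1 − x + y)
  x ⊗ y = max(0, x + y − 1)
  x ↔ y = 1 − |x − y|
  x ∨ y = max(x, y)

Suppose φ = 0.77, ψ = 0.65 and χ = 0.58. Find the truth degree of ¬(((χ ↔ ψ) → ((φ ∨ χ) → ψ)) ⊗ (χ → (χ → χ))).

0.05

χ ↔ ψ = 1 − |0.58 − 0.65| = 1 − 0.07 = 0.93
φ ∨ χ = max(0.77, 0.58) = 0.77
(φ ∨ χ) → ψ = min(1, 1 − 0.77 + 0.65) = min(1, 0.88) = 0.88
(χ ↔ ψ) → ((φ ∨ χ) → ψ) = min(1, 1 − 0.93 + 0.88) = min(1, 0.95) = 0.95
χ → χ = min(1, 1 − 0.58 + 0.58) = min(1, 1.00) = 1.00
χ → (χ → χ) = min(1, 1 − 0.58 + 1.00) = min(1, 1.42) = 1.00
((χ ↔ ψ) → ((φ ∨ χ) → ψ)) ⊗ (χ → (χ → χ)) = max(0, 0.95 + 1.00 − 1) = max(0, 0.95) = 0.95
¬(((χ ↔ ψ) → ((φ ∨ χ) → ψ)) ⊗ (χ → (χ → χ))) = 1 − 0.95 = 0.05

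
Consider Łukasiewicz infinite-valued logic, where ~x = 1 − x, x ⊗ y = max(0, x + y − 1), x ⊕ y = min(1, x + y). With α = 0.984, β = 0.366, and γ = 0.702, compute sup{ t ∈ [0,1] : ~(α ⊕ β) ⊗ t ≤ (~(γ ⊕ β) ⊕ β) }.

α ⊕ β = min(1, 0.984 + 0.366) = min(1, 1.350) = 1.000
~(α ⊕ β) = 1 − 1.000 = 0.000
So the left factor is ~(α ⊕ β) = 0.000.
γ ⊕ β = min(1, 0.702 + 0.366) = min(1, 1.068) = 1.000
~(γ ⊕ β) = 1 − 1.000 = 0.000
~(γ ⊕ β) ⊕ β = min(1, 0.000 + 0.366) = min(1, 0.366) = 0.366
So the right-hand bound is ~(γ ⊕ β) ⊕ β = 0.366.
The residuum of the Łukasiewicz t-norm gives the supremum: min(1, 1 − 0.000 + 0.366).
1 − 0.000 + 0.366 = 1.366, so t = min(1, 1.366) = 1.000.
Check: 0.000 ⊗ 1.000 = max(0, 0.000) = 0.000 ≤ 0.366.

1.000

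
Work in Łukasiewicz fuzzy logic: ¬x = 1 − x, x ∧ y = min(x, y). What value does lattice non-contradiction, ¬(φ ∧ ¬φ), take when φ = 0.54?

0.54

¬φ = 1 − 0.54 = 0.46
φ ∧ ¬φ = min(0.54, 0.46) = 0.46
¬(φ ∧ ¬φ) = 1 − 0.46 = 0.54
(The value 0.54 < 1 shows this instance is not satisfied; not a Ł∞-tautology — its value is 1 − min(a, 1−a).)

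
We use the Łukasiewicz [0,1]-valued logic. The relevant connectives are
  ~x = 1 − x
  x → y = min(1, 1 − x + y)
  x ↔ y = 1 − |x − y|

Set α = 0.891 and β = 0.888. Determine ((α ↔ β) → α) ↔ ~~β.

0.994

α ↔ β = 1 − |0.891 − 0.888| = 1 − 0.003 = 0.997
(α ↔ β) → α = min(1, 1 − 0.997 + 0.891) = min(1, 0.894) = 0.894
~β = 1 − 0.888 = 0.112
~~β = 1 − 0.112 = 0.888
((α ↔ β) → α) ↔ ~~β = 1 − |0.894 − 0.888| = 1 − 0.006 = 0.994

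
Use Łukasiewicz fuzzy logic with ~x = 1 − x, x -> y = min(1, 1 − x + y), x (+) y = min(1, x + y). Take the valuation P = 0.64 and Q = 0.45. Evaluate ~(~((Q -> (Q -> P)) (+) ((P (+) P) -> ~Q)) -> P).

Q -> P = min(1, 1 − 0.45 + 0.64) = min(1, 1.19) = 1.00
Q -> (Q -> P) = min(1, 1 − 0.45 + 1.00) = min(1, 1.55) = 1.00
P (+) P = min(1, 0.64 + 0.64) = min(1, 1.28) = 1.00
~Q = 1 − 0.45 = 0.55
(P (+) P) -> ~Q = min(1, 1 − 1.00 + 0.55) = min(1, 0.55) = 0.55
(Q -> (Q -> P)) (+) ((P (+) P) -> ~Q) = min(1, 1.00 + 0.55) = min(1, 1.55) = 1.00
~((Q -> (Q -> P)) (+) ((P (+) P) -> ~Q)) = 1 − 1.00 = 0.00
~((Q -> (Q -> P)) (+) ((P (+) P) -> ~Q)) -> P = min(1, 1 − 0.00 + 0.64) = min(1, 1.64) = 1.00
~(~((Q -> (Q -> P)) (+) ((P (+) P) -> ~Q)) -> P) = 1 − 1.00 = 0.00

0.00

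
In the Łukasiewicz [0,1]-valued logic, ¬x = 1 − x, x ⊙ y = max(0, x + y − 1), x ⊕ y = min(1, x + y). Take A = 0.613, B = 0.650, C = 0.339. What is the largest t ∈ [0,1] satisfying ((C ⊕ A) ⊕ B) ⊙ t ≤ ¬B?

0.350

C ⊕ A = min(1, 0.339 + 0.613) = min(1, 0.952) = 0.952
(C ⊕ A) ⊕ B = min(1, 0.952 + 0.650) = min(1, 1.602) = 1.000
So the left factor is (C ⊕ A) ⊕ B = 1.000.
¬B = 1 − 0.650 = 0.350
So the right-hand bound is ¬B = 0.350.
The residuum of the Łukasiewicz t-norm gives the supremum: min(1, 1 − 1.000 + 0.350).
1 − 1.000 + 0.350 = 0.350, so t = min(1, 0.350) = 0.350.
Check: 1.000 ⊙ 0.350 = max(0, 0.350) = 0.350 ≤ 0.350.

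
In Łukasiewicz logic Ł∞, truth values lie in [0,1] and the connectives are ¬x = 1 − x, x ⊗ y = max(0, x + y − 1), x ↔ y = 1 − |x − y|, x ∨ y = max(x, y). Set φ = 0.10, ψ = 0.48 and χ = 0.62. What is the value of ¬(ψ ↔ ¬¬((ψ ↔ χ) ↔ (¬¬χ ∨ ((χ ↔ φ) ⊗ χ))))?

ψ ↔ χ = 1 − |0.48 − 0.62| = 1 − 0.14 = 0.86
¬χ = 1 − 0.62 = 0.38
¬¬χ = 1 − 0.38 = 0.62
χ ↔ φ = 1 − |0.62 − 0.10| = 1 − 0.52 = 0.48
(χ ↔ φ) ⊗ χ = max(0, 0.48 + 0.62 − 1) = max(0, 0.10) = 0.10
¬¬χ ∨ ((χ ↔ φ) ⊗ χ) = max(0.62, 0.10) = 0.62
(ψ ↔ χ) ↔ (¬¬χ ∨ ((χ ↔ φ) ⊗ χ)) = 1 − |0.86 − 0.62| = 1 − 0.24 = 0.76
¬((ψ ↔ χ) ↔ (¬¬χ ∨ ((χ ↔ φ) ⊗ χ))) = 1 − 0.76 = 0.24
¬¬((ψ ↔ χ) ↔ (¬¬χ ∨ ((χ ↔ φ) ⊗ χ))) = 1 − 0.24 = 0.76
ψ ↔ ¬¬((ψ ↔ χ) ↔ (¬¬χ ∨ ((χ ↔ φ) ⊗ χ))) = 1 − |0.48 − 0.76| = 1 − 0.28 = 0.72
¬(ψ ↔ ¬¬((ψ ↔ χ) ↔ (¬¬χ ∨ ((χ ↔ φ) ⊗ χ)))) = 1 − 0.72 = 0.28

0.28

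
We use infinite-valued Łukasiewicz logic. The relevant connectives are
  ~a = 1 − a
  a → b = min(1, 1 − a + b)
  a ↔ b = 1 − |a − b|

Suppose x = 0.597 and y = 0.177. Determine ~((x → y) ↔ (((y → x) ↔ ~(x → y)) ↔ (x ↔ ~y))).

x → y = min(1, 1 − 0.597 + 0.177) = min(1, 0.580) = 0.580
y → x = min(1, 1 − 0.177 + 0.597) = min(1, 1.420) = 1.000
~(x → y) = 1 − 0.580 = 0.420
(y → x) ↔ ~(x → y) = 1 − |1.000 − 0.420| = 1 − 0.580 = 0.420
~y = 1 − 0.177 = 0.823
x ↔ ~y = 1 − |0.597 − 0.823| = 1 − 0.226 = 0.774
((y → x) ↔ ~(x → y)) ↔ (x ↔ ~y) = 1 − |0.420 − 0.774| = 1 − 0.354 = 0.646
(x → y) ↔ (((y → x) ↔ ~(x → y)) ↔ (x ↔ ~y)) = 1 − |0.580 − 0.646| = 1 − 0.066 = 0.934
~((x → y) ↔ (((y → x) ↔ ~(x → y)) ↔ (x ↔ ~y))) = 1 − 0.934 = 0.066

0.066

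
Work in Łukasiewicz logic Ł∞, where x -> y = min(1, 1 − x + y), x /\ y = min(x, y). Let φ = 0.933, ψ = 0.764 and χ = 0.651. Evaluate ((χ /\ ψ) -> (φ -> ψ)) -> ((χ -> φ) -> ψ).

0.764

χ /\ ψ = min(0.651, 0.764) = 0.651
φ -> ψ = min(1, 1 − 0.933 + 0.764) = min(1, 0.831) = 0.831
(χ /\ ψ) -> (φ -> ψ) = min(1, 1 − 0.651 + 0.831) = min(1, 1.180) = 1.000
χ -> φ = min(1, 1 − 0.651 + 0.933) = min(1, 1.282) = 1.000
(χ -> φ) -> ψ = min(1, 1 − 1.000 + 0.764) = min(1, 0.764) = 0.764
((χ /\ ψ) -> (φ -> ψ)) -> ((χ -> φ) -> ψ) = min(1, 1 − 1.000 + 0.764) = min(1, 0.764) = 0.764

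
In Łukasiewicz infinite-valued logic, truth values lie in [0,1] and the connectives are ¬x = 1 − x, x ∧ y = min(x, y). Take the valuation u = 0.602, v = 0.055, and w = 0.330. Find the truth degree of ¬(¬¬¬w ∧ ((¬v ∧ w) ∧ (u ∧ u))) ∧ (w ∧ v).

0.055

¬w = 1 − 0.330 = 0.670
¬¬w = 1 − 0.670 = 0.330
¬¬¬w = 1 − 0.330 = 0.670
¬v = 1 − 0.055 = 0.945
¬v ∧ w = min(0.945, 0.330) = 0.330
u ∧ u = min(0.602, 0.602) = 0.602
(¬v ∧ w) ∧ (u ∧ u) = min(0.330, 0.602) = 0.330
¬¬¬w ∧ ((¬v ∧ w) ∧ (u ∧ u)) = min(0.670, 0.330) = 0.330
¬(¬¬¬w ∧ ((¬v ∧ w) ∧ (u ∧ u))) = 1 − 0.330 = 0.670
w ∧ v = min(0.330, 0.055) = 0.055
¬(¬¬¬w ∧ ((¬v ∧ w) ∧ (u ∧ u))) ∧ (w ∧ v) = min(0.670, 0.055) = 0.055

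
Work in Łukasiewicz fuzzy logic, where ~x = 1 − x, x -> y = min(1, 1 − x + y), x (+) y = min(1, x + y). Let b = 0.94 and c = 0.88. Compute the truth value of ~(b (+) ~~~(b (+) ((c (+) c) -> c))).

c (+) c = min(1, 0.88 + 0.88) = min(1, 1.76) = 1.00
(c (+) c) -> c = min(1, 1 − 1.00 + 0.88) = min(1, 0.88) = 0.88
b (+) ((c (+) c) -> c) = min(1, 0.94 + 0.88) = min(1, 1.82) = 1.00
~(b (+) ((c (+) c) -> c)) = 1 − 1.00 = 0.00
~~(b (+) ((c (+) c) -> c)) = 1 − 0.00 = 1.00
~~~(b (+) ((c (+) c) -> c)) = 1 − 1.00 = 0.00
b (+) ~~~(b (+) ((c (+) c) -> c)) = min(1, 0.94 + 0.00) = min(1, 0.94) = 0.94
~(b (+) ~~~(b (+) ((c (+) c) -> c))) = 1 − 0.94 = 0.06

0.06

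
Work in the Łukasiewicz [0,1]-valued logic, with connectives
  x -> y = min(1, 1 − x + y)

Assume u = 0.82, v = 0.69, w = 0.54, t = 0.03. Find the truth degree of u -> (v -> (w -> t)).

0.98

w -> t = min(1, 1 − 0.54 + 0.03) = min(1, 0.49) = 0.49
v -> (w -> t) = min(1, 1 − 0.69 + 0.49) = min(1, 0.80) = 0.80
u -> (v -> (w -> t)) = min(1, 1 − 0.82 + 0.80) = min(1, 0.98) = 0.98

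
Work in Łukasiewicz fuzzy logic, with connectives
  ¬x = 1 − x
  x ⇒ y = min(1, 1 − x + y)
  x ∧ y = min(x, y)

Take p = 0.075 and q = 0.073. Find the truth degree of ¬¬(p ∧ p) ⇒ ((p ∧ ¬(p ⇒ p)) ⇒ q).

1.000

p ∧ p = min(0.075, 0.075) = 0.075
¬(p ∧ p) = 1 − 0.075 = 0.925
¬¬(p ∧ p) = 1 − 0.925 = 0.075
p ⇒ p = min(1, 1 − 0.075 + 0.075) = min(1, 1.000) = 1.000
¬(p ⇒ p) = 1 − 1.000 = 0.000
p ∧ ¬(p ⇒ p) = min(0.075, 0.000) = 0.000
(p ∧ ¬(p ⇒ p)) ⇒ q = min(1, 1 − 0.000 + 0.073) = min(1, 1.073) = 1.000
¬¬(p ∧ p) ⇒ ((p ∧ ¬(p ⇒ p)) ⇒ q) = min(1, 1 − 0.075 + 1.000) = min(1, 1.925) = 1.000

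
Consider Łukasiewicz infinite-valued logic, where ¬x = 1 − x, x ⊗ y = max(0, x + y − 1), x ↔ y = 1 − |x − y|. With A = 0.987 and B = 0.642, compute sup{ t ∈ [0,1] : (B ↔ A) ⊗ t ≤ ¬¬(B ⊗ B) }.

0.629

B ↔ A = 1 − |0.642 − 0.987| = 1 − 0.345 = 0.655
So the left factor is B ↔ A = 0.655.
B ⊗ B = max(0, 0.642 + 0.642 − 1) = max(0, 0.284) = 0.284
¬(B ⊗ B) = 1 − 0.284 = 0.716
¬¬(B ⊗ B) = 1 − 0.716 = 0.284
So the right-hand bound is ¬¬(B ⊗ B) = 0.284.
The residuum of the Łukasiewicz t-norm gives the supremum: min(1, 1 − 0.655 + 0.284).
1 − 0.655 + 0.284 = 0.629, so t = min(1, 0.629) = 0.629.
Check: 0.655 ⊗ 0.629 = max(0, 0.284) = 0.284 ≤ 0.284.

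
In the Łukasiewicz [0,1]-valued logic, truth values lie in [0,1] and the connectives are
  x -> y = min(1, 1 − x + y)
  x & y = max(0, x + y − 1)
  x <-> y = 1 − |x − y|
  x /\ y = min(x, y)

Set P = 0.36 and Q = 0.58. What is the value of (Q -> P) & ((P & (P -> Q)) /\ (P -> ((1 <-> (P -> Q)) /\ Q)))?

0.14

Q -> P = min(1, 1 − 0.58 + 0.36) = min(1, 0.78) = 0.78
P -> Q = min(1, 1 − 0.36 + 0.58) = min(1, 1.22) = 1.00
P & (P -> Q) = max(0, 0.36 + 1.00 − 1) = max(0, 0.36) = 0.36
1 <-> (P -> Q) = 1 − |1.00 − 1.00| = 1 − 0.00 = 1.00
(1 <-> (P -> Q)) /\ Q = min(1.00, 0.58) = 0.58
P -> ((1 <-> (P -> Q)) /\ Q) = min(1, 1 − 0.36 + 0.58) = min(1, 1.22) = 1.00
(P & (P -> Q)) /\ (P -> ((1 <-> (P -> Q)) /\ Q)) = min(0.36, 1.00) = 0.36
(Q -> P) & ((P & (P -> Q)) /\ (P -> ((1 <-> (P -> Q)) /\ Q))) = max(0, 0.78 + 0.36 − 1) = max(0, 0.14) = 0.14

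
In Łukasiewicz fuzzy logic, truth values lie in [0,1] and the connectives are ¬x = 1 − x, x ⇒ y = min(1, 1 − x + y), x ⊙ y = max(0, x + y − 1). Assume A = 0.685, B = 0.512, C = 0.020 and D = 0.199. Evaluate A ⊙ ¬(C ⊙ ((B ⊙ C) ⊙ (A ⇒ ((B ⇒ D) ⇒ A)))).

B ⊙ C = max(0, 0.512 + 0.020 − 1) = max(0, -0.468) = 0.000
B ⇒ D = min(1, 1 − 0.512 + 0.199) = min(1, 0.687) = 0.687
(B ⇒ D) ⇒ A = min(1, 1 − 0.687 + 0.685) = min(1, 0.998) = 0.998
A ⇒ ((B ⇒ D) ⇒ A) = min(1, 1 − 0.685 + 0.998) = min(1, 1.313) = 1.000
(B ⊙ C) ⊙ (A ⇒ ((B ⇒ D) ⇒ A)) = max(0, 0.000 + 1.000 − 1) = max(0, 0.000) = 0.000
C ⊙ ((B ⊙ C) ⊙ (A ⇒ ((B ⇒ D) ⇒ A))) = max(0, 0.020 + 0.000 − 1) = max(0, -0.980) = 0.000
¬(C ⊙ ((B ⊙ C) ⊙ (A ⇒ ((B ⇒ D) ⇒ A)))) = 1 − 0.000 = 1.000
A ⊙ ¬(C ⊙ ((B ⊙ C) ⊙ (A ⇒ ((B ⇒ D) ⇒ A)))) = max(0, 0.685 + 1.000 − 1) = max(0, 0.685) = 0.685

0.685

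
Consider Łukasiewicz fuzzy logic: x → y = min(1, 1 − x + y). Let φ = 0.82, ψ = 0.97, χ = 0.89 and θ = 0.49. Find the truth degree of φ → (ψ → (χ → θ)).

0.81

χ → θ = min(1, 1 − 0.89 + 0.49) = min(1, 0.60) = 0.60
ψ → (χ → θ) = min(1, 1 − 0.97 + 0.60) = min(1, 0.63) = 0.63
φ → (ψ → (χ → θ)) = min(1, 1 − 0.82 + 0.63) = min(1, 0.81) = 0.81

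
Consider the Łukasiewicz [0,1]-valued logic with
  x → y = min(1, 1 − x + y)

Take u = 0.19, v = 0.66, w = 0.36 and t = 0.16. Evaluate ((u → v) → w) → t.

0.80

u → v = min(1, 1 − 0.19 + 0.66) = min(1, 1.47) = 1.00
(u → v) → w = min(1, 1 − 1.00 + 0.36) = min(1, 0.36) = 0.36
((u → v) → w) → t = min(1, 1 − 0.36 + 0.16) = min(1, 0.80) = 0.80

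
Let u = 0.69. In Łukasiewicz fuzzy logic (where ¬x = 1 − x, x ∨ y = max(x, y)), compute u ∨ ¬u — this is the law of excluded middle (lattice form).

¬u = 1 − 0.69 = 0.31
u ∨ ¬u = max(0.69, 0.31) = 0.69
(The value 0.69 < 1 shows this instance is not satisfied; not a Ł∞-tautology — its value is max(a, 1−a).)

0.69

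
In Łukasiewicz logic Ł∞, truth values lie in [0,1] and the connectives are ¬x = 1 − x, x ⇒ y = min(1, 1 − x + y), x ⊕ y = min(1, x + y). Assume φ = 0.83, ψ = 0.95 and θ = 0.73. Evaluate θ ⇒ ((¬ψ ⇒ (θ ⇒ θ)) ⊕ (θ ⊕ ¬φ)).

¬ψ = 1 − 0.95 = 0.05
θ ⇒ θ = min(1, 1 − 0.73 + 0.73) = min(1, 1.00) = 1.00
¬ψ ⇒ (θ ⇒ θ) = min(1, 1 − 0.05 + 1.00) = min(1, 1.95) = 1.00
¬φ = 1 − 0.83 = 0.17
θ ⊕ ¬φ = min(1, 0.73 + 0.17) = min(1, 0.90) = 0.90
(¬ψ ⇒ (θ ⇒ θ)) ⊕ (θ ⊕ ¬φ) = min(1, 1.00 + 0.90) = min(1, 1.90) = 1.00
θ ⇒ ((¬ψ ⇒ (θ ⇒ θ)) ⊕ (θ ⊕ ¬φ)) = min(1, 1 − 0.73 + 1.00) = min(1, 1.27) = 1.00

1.00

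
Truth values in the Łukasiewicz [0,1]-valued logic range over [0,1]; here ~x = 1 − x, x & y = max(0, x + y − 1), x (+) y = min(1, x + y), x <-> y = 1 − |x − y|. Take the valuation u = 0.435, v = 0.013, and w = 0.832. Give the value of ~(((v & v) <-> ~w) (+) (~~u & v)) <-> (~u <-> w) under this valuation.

0.435

v & v = max(0, 0.013 + 0.013 − 1) = max(0, -0.974) = 0.000
~w = 1 − 0.832 = 0.168
(v & v) <-> ~w = 1 − |0.000 − 0.168| = 1 − 0.168 = 0.832
~u = 1 − 0.435 = 0.565
~~u = 1 − 0.565 = 0.435
~~u & v = max(0, 0.435 + 0.013 − 1) = max(0, -0.552) = 0.000
((v & v) <-> ~w) (+) (~~u & v) = min(1, 0.832 + 0.000) = min(1, 0.832) = 0.832
~(((v & v) <-> ~w) (+) (~~u & v)) = 1 − 0.832 = 0.168
~u <-> w = 1 − |0.565 − 0.832| = 1 − 0.267 = 0.733
~(((v & v) <-> ~w) (+) (~~u & v)) <-> (~u <-> w) = 1 − |0.168 − 0.733| = 1 − 0.565 = 0.435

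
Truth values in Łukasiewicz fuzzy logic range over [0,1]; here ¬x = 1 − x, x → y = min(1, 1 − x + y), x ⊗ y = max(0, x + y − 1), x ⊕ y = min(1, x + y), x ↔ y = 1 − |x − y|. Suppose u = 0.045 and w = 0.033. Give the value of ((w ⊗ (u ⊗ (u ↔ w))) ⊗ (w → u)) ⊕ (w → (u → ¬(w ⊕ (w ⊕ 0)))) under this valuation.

u ↔ w = 1 − |0.045 − 0.033| = 1 − 0.012 = 0.988
u ⊗ (u ↔ w) = max(0, 0.045 + 0.988 − 1) = max(0, 0.033) = 0.033
w ⊗ (u ⊗ (u ↔ w)) = max(0, 0.033 + 0.033 − 1) = max(0, -0.934) = 0.000
w → u = min(1, 1 − 0.033 + 0.045) = min(1, 1.012) = 1.000
(w ⊗ (u ⊗ (u ↔ w))) ⊗ (w → u) = max(0, 0.000 + 1.000 − 1) = max(0, 0.000) = 0.000
w ⊕ 0 = min(1, 0.033 + 0.000) = min(1, 0.033) = 0.033
w ⊕ (w ⊕ 0) = min(1, 0.033 + 0.033) = min(1, 0.066) = 0.066
¬(w ⊕ (w ⊕ 0)) = 1 − 0.066 = 0.934
u → ¬(w ⊕ (w ⊕ 0)) = min(1, 1 − 0.045 + 0.934) = min(1, 1.889) = 1.000
w → (u → ¬(w ⊕ (w ⊕ 0))) = min(1, 1 − 0.033 + 1.000) = min(1, 1.967) = 1.000
((w ⊗ (u ⊗ (u ↔ w))) ⊗ (w → u)) ⊕ (w → (u → ¬(w ⊕ (w ⊕ 0)))) = min(1, 0.000 + 1.000) = min(1, 1.000) = 1.000

1.000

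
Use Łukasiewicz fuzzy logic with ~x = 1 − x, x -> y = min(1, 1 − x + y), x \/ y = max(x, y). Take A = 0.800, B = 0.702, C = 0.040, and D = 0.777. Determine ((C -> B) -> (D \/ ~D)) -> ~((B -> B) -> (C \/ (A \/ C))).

C -> B = min(1, 1 − 0.040 + 0.702) = min(1, 1.662) = 1.000
~D = 1 − 0.777 = 0.223
D \/ ~D = max(0.777, 0.223) = 0.777
(C -> B) -> (D \/ ~D) = min(1, 1 − 1.000 + 0.777) = min(1, 0.777) = 0.777
B -> B = min(1, 1 − 0.702 + 0.702) = min(1, 1.000) = 1.000
A \/ C = max(0.800, 0.040) = 0.800
C \/ (A \/ C) = max(0.040, 0.800) = 0.800
(B -> B) -> (C \/ (A \/ C)) = min(1, 1 − 1.000 + 0.800) = min(1, 0.800) = 0.800
~((B -> B) -> (C \/ (A \/ C))) = 1 − 0.800 = 0.200
((C -> B) -> (D \/ ~D)) -> ~((B -> B) -> (C \/ (A \/ C))) = min(1, 1 − 0.777 + 0.200) = min(1, 0.423) = 0.423

0.423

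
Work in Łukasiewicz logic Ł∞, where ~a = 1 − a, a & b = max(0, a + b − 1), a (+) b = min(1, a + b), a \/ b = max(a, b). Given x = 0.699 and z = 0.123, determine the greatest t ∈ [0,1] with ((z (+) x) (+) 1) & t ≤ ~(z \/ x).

z (+) x = min(1, 0.123 + 0.699) = min(1, 0.822) = 0.822
(z (+) x) (+) 1 = min(1, 0.822 + 1.000) = min(1, 1.822) = 1.000
So the left factor is (z (+) x) (+) 1 = 1.000.
z \/ x = max(0.123, 0.699) = 0.699
~(z \/ x) = 1 − 0.699 = 0.301
So the right-hand bound is ~(z \/ x) = 0.301.
The residuum of the Łukasiewicz t-norm gives the supremum: min(1, 1 − 1.000 + 0.301).
1 − 1.000 + 0.301 = 0.301, so t = min(1, 0.301) = 0.301.
Check: 1.000 & 0.301 = max(0, 0.301) = 0.301 ≤ 0.301.

0.301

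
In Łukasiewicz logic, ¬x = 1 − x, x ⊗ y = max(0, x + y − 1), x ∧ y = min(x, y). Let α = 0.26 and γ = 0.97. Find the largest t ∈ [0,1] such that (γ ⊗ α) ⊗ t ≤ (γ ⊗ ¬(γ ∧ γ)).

γ ⊗ α = max(0, 0.97 + 0.26 − 1) = max(0, 0.23) = 0.23
So the left factor is γ ⊗ α = 0.23.
γ ∧ γ = min(0.97, 0.97) = 0.97
¬(γ ∧ γ) = 1 − 0.97 = 0.03
γ ⊗ ¬(γ ∧ γ) = max(0, 0.97 + 0.03 − 1) = max(0, 0.00) = 0.00
So the right-hand bound is γ ⊗ ¬(γ ∧ γ) = 0.00.
The residuum of the Łukasiewicz t-norm gives the supremum: min(1, 1 − 0.23 + 0.00).
1 − 0.23 + 0.00 = 0.77, so t = min(1, 0.77) = 0.77.
Check: 0.23 ⊗ 0.77 = max(0, 0.00) = 0.00 ≤ 0.00.

0.77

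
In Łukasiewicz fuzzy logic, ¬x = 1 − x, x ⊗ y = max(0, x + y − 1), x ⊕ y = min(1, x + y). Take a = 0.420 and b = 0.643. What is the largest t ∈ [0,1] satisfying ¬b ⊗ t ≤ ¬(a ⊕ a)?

0.803

¬b = 1 − 0.643 = 0.357
So the left factor is ¬b = 0.357.
a ⊕ a = min(1, 0.420 + 0.420) = min(1, 0.840) = 0.840
¬(a ⊕ a) = 1 − 0.840 = 0.160
So the right-hand bound is ¬(a ⊕ a) = 0.160.
The residuum of the Łukasiewicz t-norm gives the supremum: min(1, 1 − 0.357 + 0.160).
1 − 0.357 + 0.160 = 0.803, so t = min(1, 0.803) = 0.803.
Check: 0.357 ⊗ 0.803 = max(0, 0.160) = 0.160 ≤ 0.160.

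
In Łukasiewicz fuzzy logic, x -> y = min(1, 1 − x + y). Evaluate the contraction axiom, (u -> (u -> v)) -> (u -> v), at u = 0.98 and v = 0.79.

u -> v = min(1, 1 − 0.98 + 0.79) = min(1, 0.81) = 0.81
u -> (u -> v) = min(1, 1 − 0.98 + 0.81) = min(1, 0.83) = 0.83
(u -> (u -> v)) -> (u -> v) = min(1, 1 − 0.83 + 0.81) = min(1, 0.98) = 0.98
(The value 0.98 < 1 shows this instance is not satisfied; fails in Ł∞ (the t-norm is not idempotent).)

0.98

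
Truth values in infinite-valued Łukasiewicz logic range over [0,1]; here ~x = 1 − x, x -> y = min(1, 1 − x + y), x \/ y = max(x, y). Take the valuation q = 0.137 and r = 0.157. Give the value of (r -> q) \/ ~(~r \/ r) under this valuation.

0.980

r -> q = min(1, 1 − 0.157 + 0.137) = min(1, 0.980) = 0.980
~r = 1 − 0.157 = 0.843
~r \/ r = max(0.843, 0.157) = 0.843
~(~r \/ r) = 1 − 0.843 = 0.157
(r -> q) \/ ~(~r \/ r) = max(0.980, 0.157) = 0.980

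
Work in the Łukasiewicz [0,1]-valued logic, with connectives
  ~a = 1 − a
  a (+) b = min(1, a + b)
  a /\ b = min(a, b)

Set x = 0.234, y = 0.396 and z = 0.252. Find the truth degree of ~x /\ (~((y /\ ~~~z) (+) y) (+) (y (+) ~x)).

0.766

~x = 1 − 0.234 = 0.766
~z = 1 − 0.252 = 0.748
~~z = 1 − 0.748 = 0.252
~~~z = 1 − 0.252 = 0.748
y /\ ~~~z = min(0.396, 0.748) = 0.396
(y /\ ~~~z) (+) y = min(1, 0.396 + 0.396) = min(1, 0.792) = 0.792
~((y /\ ~~~z) (+) y) = 1 − 0.792 = 0.208
y (+) ~x = min(1, 0.396 + 0.766) = min(1, 1.162) = 1.000
~((y /\ ~~~z) (+) y) (+) (y (+) ~x) = min(1, 0.208 + 1.000) = min(1, 1.208) = 1.000
~x /\ (~((y /\ ~~~z) (+) y) (+) (y (+) ~x)) = min(0.766, 1.000) = 0.766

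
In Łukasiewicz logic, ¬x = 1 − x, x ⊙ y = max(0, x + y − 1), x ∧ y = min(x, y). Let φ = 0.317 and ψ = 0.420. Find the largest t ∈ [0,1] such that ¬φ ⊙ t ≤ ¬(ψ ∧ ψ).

0.897

¬φ = 1 − 0.317 = 0.683
So the left factor is ¬φ = 0.683.
ψ ∧ ψ = min(0.420, 0.420) = 0.420
¬(ψ ∧ ψ) = 1 − 0.420 = 0.580
So the right-hand bound is ¬(ψ ∧ ψ) = 0.580.
The residuum of the Łukasiewicz t-norm gives the supremum: min(1, 1 − 0.683 + 0.580).
1 − 0.683 + 0.580 = 0.897, so t = min(1, 0.897) = 0.897.
Check: 0.683 ⊙ 0.897 = max(0, 0.580) = 0.580 ≤ 0.580.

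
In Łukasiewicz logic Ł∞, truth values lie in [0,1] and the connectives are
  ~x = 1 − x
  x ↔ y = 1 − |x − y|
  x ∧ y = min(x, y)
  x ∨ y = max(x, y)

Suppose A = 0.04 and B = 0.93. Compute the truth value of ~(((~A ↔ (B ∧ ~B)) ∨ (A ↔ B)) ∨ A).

~A = 1 − 0.04 = 0.96
~B = 1 − 0.93 = 0.07
B ∧ ~B = min(0.93, 0.07) = 0.07
~A ↔ (B ∧ ~B) = 1 − |0.96 − 0.07| = 1 − 0.89 = 0.11
A ↔ B = 1 − |0.04 − 0.93| = 1 − 0.89 = 0.11
(~A ↔ (B ∧ ~B)) ∨ (A ↔ B) = max(0.11, 0.11) = 0.11
((~A ↔ (B ∧ ~B)) ∨ (A ↔ B)) ∨ A = max(0.11, 0.04) = 0.11
~(((~A ↔ (B ∧ ~B)) ∨ (A ↔ B)) ∨ A) = 1 − 0.11 = 0.89

0.89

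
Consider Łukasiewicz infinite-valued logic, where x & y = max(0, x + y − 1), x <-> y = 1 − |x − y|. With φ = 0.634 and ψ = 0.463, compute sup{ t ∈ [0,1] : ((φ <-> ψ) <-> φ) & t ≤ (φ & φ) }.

0.463

φ <-> ψ = 1 − |0.634 − 0.463| = 1 − 0.171 = 0.829
(φ <-> ψ) <-> φ = 1 − |0.829 − 0.634| = 1 − 0.195 = 0.805
So the left factor is (φ <-> ψ) <-> φ = 0.805.
φ & φ = max(0, 0.634 + 0.634 − 1) = max(0, 0.268) = 0.268
So the right-hand bound is φ & φ = 0.268.
The residuum of the Łukasiewicz t-norm gives the supremum: min(1, 1 − 0.805 + 0.268).
1 − 0.805 + 0.268 = 0.463, so t = min(1, 0.463) = 0.463.
Check: 0.805 & 0.463 = max(0, 0.268) = 0.268 ≤ 0.268.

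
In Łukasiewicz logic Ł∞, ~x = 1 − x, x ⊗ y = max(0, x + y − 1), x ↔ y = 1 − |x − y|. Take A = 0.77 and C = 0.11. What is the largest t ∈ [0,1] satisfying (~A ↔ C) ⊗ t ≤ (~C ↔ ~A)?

~A = 1 − 0.77 = 0.23
~A ↔ C = 1 − |0.23 − 0.11| = 1 − 0.12 = 0.88
So the left factor is ~A ↔ C = 0.88.
~C = 1 − 0.11 = 0.89
~C ↔ ~A = 1 − |0.89 − 0.23| = 1 − 0.66 = 0.34
So the right-hand bound is ~C ↔ ~A = 0.34.
The residuum of the Łukasiewicz t-norm gives the supremum: min(1, 1 − 0.88 + 0.34).
1 − 0.88 + 0.34 = 0.46, so t = min(1, 0.46) = 0.46.
Check: 0.88 ⊗ 0.46 = max(0, 0.34) = 0.34 ≤ 0.34.

0.46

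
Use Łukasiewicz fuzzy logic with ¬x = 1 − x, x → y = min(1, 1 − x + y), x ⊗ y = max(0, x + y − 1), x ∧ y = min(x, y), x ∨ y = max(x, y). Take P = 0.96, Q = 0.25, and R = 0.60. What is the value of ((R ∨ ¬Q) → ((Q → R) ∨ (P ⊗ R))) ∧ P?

¬Q = 1 − 0.25 = 0.75
R ∨ ¬Q = max(0.60, 0.75) = 0.75
Q → R = min(1, 1 − 0.25 + 0.60) = min(1, 1.35) = 1.00
P ⊗ R = max(0, 0.96 + 0.60 − 1) = max(0, 0.56) = 0.56
(Q → R) ∨ (P ⊗ R) = max(1.00, 0.56) = 1.00
(R ∨ ¬Q) → ((Q → R) ∨ (P ⊗ R)) = min(1, 1 − 0.75 + 1.00) = min(1, 1.25) = 1.00
((R ∨ ¬Q) → ((Q → R) ∨ (P ⊗ R))) ∧ P = min(1.00, 0.96) = 0.96

0.96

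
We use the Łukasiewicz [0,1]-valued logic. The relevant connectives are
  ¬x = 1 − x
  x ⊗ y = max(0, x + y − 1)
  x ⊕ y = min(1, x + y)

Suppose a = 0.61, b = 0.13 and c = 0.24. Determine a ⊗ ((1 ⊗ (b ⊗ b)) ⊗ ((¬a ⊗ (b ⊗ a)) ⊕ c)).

0.00

b ⊗ b = max(0, 0.13 + 0.13 − 1) = max(0, -0.74) = 0.00
1 ⊗ (b ⊗ b) = max(0, 1.00 + 0.00 − 1) = max(0, 0.00) = 0.00
¬a = 1 − 0.61 = 0.39
b ⊗ a = max(0, 0.13 + 0.61 − 1) = max(0, -0.26) = 0.00
¬a ⊗ (b ⊗ a) = max(0, 0.39 + 0.00 − 1) = max(0, -0.61) = 0.00
(¬a ⊗ (b ⊗ a)) ⊕ c = min(1, 0.00 + 0.24) = min(1, 0.24) = 0.24
(1 ⊗ (b ⊗ b)) ⊗ ((¬a ⊗ (b ⊗ a)) ⊕ c) = max(0, 0.00 + 0.24 − 1) = max(0, -0.76) = 0.00
a ⊗ ((1 ⊗ (b ⊗ b)) ⊗ ((¬a ⊗ (b ⊗ a)) ⊕ c)) = max(0, 0.61 + 0.00 − 1) = max(0, -0.39) = 0.00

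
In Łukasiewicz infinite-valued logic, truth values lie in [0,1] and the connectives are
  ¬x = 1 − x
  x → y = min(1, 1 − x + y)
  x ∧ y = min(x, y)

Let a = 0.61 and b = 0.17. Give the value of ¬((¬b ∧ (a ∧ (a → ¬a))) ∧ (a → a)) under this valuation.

¬b = 1 − 0.17 = 0.83
¬a = 1 − 0.61 = 0.39
a → ¬a = min(1, 1 − 0.61 + 0.39) = min(1, 0.78) = 0.78
a ∧ (a → ¬a) = min(0.61, 0.78) = 0.61
¬b ∧ (a ∧ (a → ¬a)) = min(0.83, 0.61) = 0.61
a → a = min(1, 1 − 0.61 + 0.61) = min(1, 1.00) = 1.00
(¬b ∧ (a ∧ (a → ¬a))) ∧ (a → a) = min(0.61, 1.00) = 0.61
¬((¬b ∧ (a ∧ (a → ¬a))) ∧ (a → a)) = 1 − 0.61 = 0.39

0.39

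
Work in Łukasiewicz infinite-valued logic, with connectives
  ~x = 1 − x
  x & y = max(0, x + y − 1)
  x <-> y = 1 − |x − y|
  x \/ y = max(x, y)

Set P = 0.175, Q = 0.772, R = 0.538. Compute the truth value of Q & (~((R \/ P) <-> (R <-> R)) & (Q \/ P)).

0.006

R \/ P = max(0.538, 0.175) = 0.538
R <-> R = 1 − |0.538 − 0.538| = 1 − 0.000 = 1.000
(R \/ P) <-> (R <-> R) = 1 − |0.538 − 1.000| = 1 − 0.462 = 0.538
~((R \/ P) <-> (R <-> R)) = 1 − 0.538 = 0.462
Q \/ P = max(0.772, 0.175) = 0.772
~((R \/ P) <-> (R <-> R)) & (Q \/ P) = max(0, 0.462 + 0.772 − 1) = max(0, 0.234) = 0.234
Q & (~((R \/ P) <-> (R <-> R)) & (Q \/ P)) = max(0, 0.772 + 0.234 − 1) = max(0, 0.006) = 0.006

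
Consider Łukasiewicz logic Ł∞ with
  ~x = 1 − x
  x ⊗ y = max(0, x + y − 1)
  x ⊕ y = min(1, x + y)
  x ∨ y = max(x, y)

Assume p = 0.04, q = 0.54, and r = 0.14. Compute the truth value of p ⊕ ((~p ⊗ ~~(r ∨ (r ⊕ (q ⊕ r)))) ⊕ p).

~p = 1 − 0.04 = 0.96
q ⊕ r = min(1, 0.54 + 0.14) = min(1, 0.68) = 0.68
r ⊕ (q ⊕ r) = min(1, 0.14 + 0.68) = min(1, 0.82) = 0.82
r ∨ (r ⊕ (q ⊕ r)) = max(0.14, 0.82) = 0.82
~(r ∨ (r ⊕ (q ⊕ r))) = 1 − 0.82 = 0.18
~~(r ∨ (r ⊕ (q ⊕ r))) = 1 − 0.18 = 0.82
~p ⊗ ~~(r ∨ (r ⊕ (q ⊕ r))) = max(0, 0.96 + 0.82 − 1) = max(0, 0.78) = 0.78
(~p ⊗ ~~(r ∨ (r ⊕ (q ⊕ r)))) ⊕ p = min(1, 0.78 + 0.04) = min(1, 0.82) = 0.82
p ⊕ ((~p ⊗ ~~(r ∨ (r ⊕ (q ⊕ r)))) ⊕ p) = min(1, 0.04 + 0.82) = min(1, 0.86) = 0.86

0.86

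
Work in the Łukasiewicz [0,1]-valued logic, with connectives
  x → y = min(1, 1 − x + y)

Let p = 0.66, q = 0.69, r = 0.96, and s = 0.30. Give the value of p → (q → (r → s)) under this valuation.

r → s = min(1, 1 − 0.96 + 0.30) = min(1, 0.34) = 0.34
q → (r → s) = min(1, 1 − 0.69 + 0.34) = min(1, 0.65) = 0.65
p → (q → (r → s)) = min(1, 1 − 0.66 + 0.65) = min(1, 0.99) = 0.99

0.99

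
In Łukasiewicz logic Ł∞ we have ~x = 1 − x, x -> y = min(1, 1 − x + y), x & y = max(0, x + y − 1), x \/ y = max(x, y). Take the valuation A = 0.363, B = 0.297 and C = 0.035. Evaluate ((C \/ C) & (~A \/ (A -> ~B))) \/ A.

C \/ C = max(0.035, 0.035) = 0.035
~A = 1 − 0.363 = 0.637
~B = 1 − 0.297 = 0.703
A -> ~B = min(1, 1 − 0.363 + 0.703) = min(1, 1.340) = 1.000
~A \/ (A -> ~B) = max(0.637, 1.000) = 1.000
(C \/ C) & (~A \/ (A -> ~B)) = max(0, 0.035 + 1.000 − 1) = max(0, 0.035) = 0.035
((C \/ C) & (~A \/ (A -> ~B))) \/ A = max(0.035, 0.363) = 0.363

0.363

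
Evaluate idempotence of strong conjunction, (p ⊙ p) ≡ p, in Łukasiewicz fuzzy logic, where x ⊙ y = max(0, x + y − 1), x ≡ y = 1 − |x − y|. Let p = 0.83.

0.83

p ⊙ p = max(0, 0.83 + 0.83 − 1) = max(0, 0.66) = 0.66
(p ⊙ p) ≡ p = 1 − |0.66 − 0.83| = 1 − 0.17 = 0.83
(The value 0.83 < 1 shows this instance is not satisfied; fails in Ł∞ since a ⊗ a = max(0, 2a−1) ≠ a in general.)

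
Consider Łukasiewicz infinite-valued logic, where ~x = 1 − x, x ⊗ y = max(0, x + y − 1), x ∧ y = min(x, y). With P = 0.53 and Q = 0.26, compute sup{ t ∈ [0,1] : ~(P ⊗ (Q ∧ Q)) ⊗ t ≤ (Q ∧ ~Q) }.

Q ∧ Q = min(0.26, 0.26) = 0.26
P ⊗ (Q ∧ Q) = max(0, 0.53 + 0.26 − 1) = max(0, -0.21) = 0.00
~(P ⊗ (Q ∧ Q)) = 1 − 0.00 = 1.00
So the left factor is ~(P ⊗ (Q ∧ Q)) = 1.00.
~Q = 1 − 0.26 = 0.74
Q ∧ ~Q = min(0.26, 0.74) = 0.26
So the right-hand bound is Q ∧ ~Q = 0.26.
The residuum of the Łukasiewicz t-norm gives the supremum: min(1, 1 − 1.00 + 0.26).
1 − 1.00 + 0.26 = 0.26, so t = min(1, 0.26) = 0.26.
Check: 1.00 ⊗ 0.26 = max(0, 0.26) = 0.26 ≤ 0.26.

0.26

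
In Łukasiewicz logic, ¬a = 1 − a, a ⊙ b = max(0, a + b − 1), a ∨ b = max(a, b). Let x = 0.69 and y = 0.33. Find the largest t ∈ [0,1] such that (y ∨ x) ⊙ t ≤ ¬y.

0.98

y ∨ x = max(0.33, 0.69) = 0.69
So the left factor is y ∨ x = 0.69.
¬y = 1 − 0.33 = 0.67
So the right-hand bound is ¬y = 0.67.
The residuum of the Łukasiewicz t-norm gives the supremum: min(1, 1 − 0.69 + 0.67).
1 − 0.69 + 0.67 = 0.98, so t = min(1, 0.98) = 0.98.
Check: 0.69 ⊙ 0.98 = max(0, 0.67) = 0.67 ≤ 0.67.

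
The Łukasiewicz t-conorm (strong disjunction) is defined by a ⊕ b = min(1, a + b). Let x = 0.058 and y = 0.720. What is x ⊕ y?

0.778

x ⊕ y = min(1, 0.058 + 0.720) = min(1, 0.778) = 0.778
For comparison, the Gödel t-conorm max(a, b) would give 0.720.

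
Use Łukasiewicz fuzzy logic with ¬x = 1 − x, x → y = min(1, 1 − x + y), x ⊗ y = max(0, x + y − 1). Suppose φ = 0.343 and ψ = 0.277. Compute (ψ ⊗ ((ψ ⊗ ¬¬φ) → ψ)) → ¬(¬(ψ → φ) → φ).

0.723

¬φ = 1 − 0.343 = 0.657
¬¬φ = 1 − 0.657 = 0.343
ψ ⊗ ¬¬φ = max(0, 0.277 + 0.343 − 1) = max(0, -0.380) = 0.000
(ψ ⊗ ¬¬φ) → ψ = min(1, 1 − 0.000 + 0.277) = min(1, 1.277) = 1.000
ψ ⊗ ((ψ ⊗ ¬¬φ) → ψ) = max(0, 0.277 + 1.000 − 1) = max(0, 0.277) = 0.277
ψ → φ = min(1, 1 − 0.277 + 0.343) = min(1, 1.066) = 1.000
¬(ψ → φ) = 1 − 1.000 = 0.000
¬(ψ → φ) → φ = min(1, 1 − 0.000 + 0.343) = min(1, 1.343) = 1.000
¬(¬(ψ → φ) → φ) = 1 − 1.000 = 0.000
(ψ ⊗ ((ψ ⊗ ¬¬φ) → ψ)) → ¬(¬(ψ → φ) → φ) = min(1, 1 − 0.277 + 0.000) = min(1, 0.723) = 0.723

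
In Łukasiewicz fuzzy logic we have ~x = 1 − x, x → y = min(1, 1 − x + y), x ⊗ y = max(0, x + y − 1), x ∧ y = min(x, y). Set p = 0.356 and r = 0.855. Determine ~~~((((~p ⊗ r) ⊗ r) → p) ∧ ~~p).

~p = 1 − 0.356 = 0.644
~p ⊗ r = max(0, 0.644 + 0.855 − 1) = max(0, 0.499) = 0.499
(~p ⊗ r) ⊗ r = max(0, 0.499 + 0.855 − 1) = max(0, 0.354) = 0.354
((~p ⊗ r) ⊗ r) → p = min(1, 1 − 0.354 + 0.356) = min(1, 1.002) = 1.000
~~p = 1 − 0.644 = 0.356
(((~p ⊗ r) ⊗ r) → p) ∧ ~~p = min(1.000, 0.356) = 0.356
~((((~p ⊗ r) ⊗ r) → p) ∧ ~~p) = 1 − 0.356 = 0.644
~~((((~p ⊗ r) ⊗ r) → p) ∧ ~~p) = 1 − 0.644 = 0.356
~~~((((~p ⊗ r) ⊗ r) → p) ∧ ~~p) = 1 − 0.356 = 0.644

0.644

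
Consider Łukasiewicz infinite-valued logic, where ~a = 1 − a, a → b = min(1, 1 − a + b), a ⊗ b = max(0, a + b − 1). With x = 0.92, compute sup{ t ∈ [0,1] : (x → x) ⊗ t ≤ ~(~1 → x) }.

x → x = min(1, 1 − 0.92 + 0.92) = min(1, 1.00) = 1.00
So the left factor is x → x = 1.00.
~1 = 1 − 1.00 = 0.00
~1 → x = min(1, 1 − 0.00 + 0.92) = min(1, 1.92) = 1.00
~(~1 → x) = 1 − 1.00 = 0.00
So the right-hand bound is ~(~1 → x) = 0.00.
The residuum of the Łukasiewicz t-norm gives the supremum: min(1, 1 − 1.00 + 0.00).
1 − 1.00 + 0.00 = 0.00, so t = min(1, 0.00) = 0.00.
Check: 1.00 ⊗ 0.00 = max(0, 0.00) = 0.00 ≤ 0.00.

0.00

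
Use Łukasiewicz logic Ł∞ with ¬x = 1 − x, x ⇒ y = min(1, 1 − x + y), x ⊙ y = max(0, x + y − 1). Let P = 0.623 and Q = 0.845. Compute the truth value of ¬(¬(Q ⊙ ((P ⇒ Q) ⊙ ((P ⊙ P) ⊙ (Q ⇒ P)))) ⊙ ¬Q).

P ⇒ Q = min(1, 1 − 0.623 + 0.845) = min(1, 1.222) = 1.000
P ⊙ P = max(0, 0.623 + 0.623 − 1) = max(0, 0.246) = 0.246
Q ⇒ P = min(1, 1 − 0.845 + 0.623) = min(1, 0.778) = 0.778
(P ⊙ P) ⊙ (Q ⇒ P) = max(0, 0.246 + 0.778 − 1) = max(0, 0.024) = 0.024
(P ⇒ Q) ⊙ ((P ⊙ P) ⊙ (Q ⇒ P)) = max(0, 1.000 + 0.024 − 1) = max(0, 0.024) = 0.024
Q ⊙ ((P ⇒ Q) ⊙ ((P ⊙ P) ⊙ (Q ⇒ P))) = max(0, 0.845 + 0.024 − 1) = max(0, -0.131) = 0.000
¬(Q ⊙ ((P ⇒ Q) ⊙ ((P ⊙ P) ⊙ (Q ⇒ P)))) = 1 − 0.000 = 1.000
¬Q = 1 − 0.845 = 0.155
¬(Q ⊙ ((P ⇒ Q) ⊙ ((P ⊙ P) ⊙ (Q ⇒ P)))) ⊙ ¬Q = max(0, 1.000 + 0.155 − 1) = max(0, 0.155) = 0.155
¬(¬(Q ⊙ ((P ⇒ Q) ⊙ ((P ⊙ P) ⊙ (Q ⇒ P)))) ⊙ ¬Q) = 1 − 0.155 = 0.845

0.845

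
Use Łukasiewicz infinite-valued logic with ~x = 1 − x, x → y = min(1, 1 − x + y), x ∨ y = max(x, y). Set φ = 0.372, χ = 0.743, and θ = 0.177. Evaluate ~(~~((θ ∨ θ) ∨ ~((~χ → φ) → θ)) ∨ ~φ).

θ ∨ θ = max(0.177, 0.177) = 0.177
~χ = 1 − 0.743 = 0.257
~χ → φ = min(1, 1 − 0.257 + 0.372) = min(1, 1.115) = 1.000
(~χ → φ) → θ = min(1, 1 − 1.000 + 0.177) = min(1, 0.177) = 0.177
~((~χ → φ) → θ) = 1 − 0.177 = 0.823
(θ ∨ θ) ∨ ~((~χ → φ) → θ) = max(0.177, 0.823) = 0.823
~((θ ∨ θ) ∨ ~((~χ → φ) → θ)) = 1 − 0.823 = 0.177
~~((θ ∨ θ) ∨ ~((~χ → φ) → θ)) = 1 − 0.177 = 0.823
~φ = 1 − 0.372 = 0.628
~~((θ ∨ θ) ∨ ~((~χ → φ) → θ)) ∨ ~φ = max(0.823, 0.628) = 0.823
~(~~((θ ∨ θ) ∨ ~((~χ → φ) → θ)) ∨ ~φ) = 1 − 0.823 = 0.177

0.177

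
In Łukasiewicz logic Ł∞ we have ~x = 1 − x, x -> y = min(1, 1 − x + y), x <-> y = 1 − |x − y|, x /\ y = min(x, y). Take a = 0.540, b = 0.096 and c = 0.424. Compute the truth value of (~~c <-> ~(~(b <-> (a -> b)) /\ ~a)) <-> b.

~c = 1 − 0.424 = 0.576
~~c = 1 − 0.576 = 0.424
a -> b = min(1, 1 − 0.540 + 0.096) = min(1, 0.556) = 0.556
b <-> (a -> b) = 1 − |0.096 − 0.556| = 1 − 0.460 = 0.540
~(b <-> (a -> b)) = 1 − 0.540 = 0.460
~a = 1 − 0.540 = 0.460
~(b <-> (a -> b)) /\ ~a = min(0.460, 0.460) = 0.460
~(~(b <-> (a -> b)) /\ ~a) = 1 − 0.460 = 0.540
~~c <-> ~(~(b <-> (a -> b)) /\ ~a) = 1 − |0.424 − 0.540| = 1 − 0.116 = 0.884
(~~c <-> ~(~(b <-> (a -> b)) /\ ~a)) <-> b = 1 − |0.884 − 0.096| = 1 − 0.788 = 0.212

0.212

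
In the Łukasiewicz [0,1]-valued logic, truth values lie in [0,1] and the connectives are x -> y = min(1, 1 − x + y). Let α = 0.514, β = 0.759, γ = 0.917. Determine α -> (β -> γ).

β -> γ = min(1, 1 − 0.759 + 0.917) = min(1, 1.158) = 1.000
α -> (β -> γ) = min(1, 1 − 0.514 + 1.000) = min(1, 1.486) = 1.000

1.000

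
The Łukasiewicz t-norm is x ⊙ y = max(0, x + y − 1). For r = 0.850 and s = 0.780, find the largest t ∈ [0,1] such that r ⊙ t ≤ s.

0.930

The residuum of the Łukasiewicz t-norm gives the supremum: min(1, 1 − 0.850 + 0.780).
1 − 0.850 + 0.780 = 0.930, so t = min(1, 0.930) = 0.930.
Check: 0.850 ⊙ 0.930 = max(0, 0.780) = 0.780 ≤ 0.780.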